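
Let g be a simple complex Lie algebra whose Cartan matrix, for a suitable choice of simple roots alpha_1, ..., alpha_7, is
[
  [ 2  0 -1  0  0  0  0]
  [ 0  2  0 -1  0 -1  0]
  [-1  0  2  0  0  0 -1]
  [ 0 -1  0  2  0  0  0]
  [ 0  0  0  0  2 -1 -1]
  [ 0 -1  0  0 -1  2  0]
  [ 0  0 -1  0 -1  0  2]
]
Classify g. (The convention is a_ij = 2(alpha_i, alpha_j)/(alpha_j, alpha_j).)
The matrix has rank 7 with 2's on the diagonal. Reading the off-diagonal entries as Dynkin edges (a single edge where a_ij = a_ji = -1; a double or triple edge where a_ij * a_ji = 2 or 3), the diagram is a chain of 7 nodes with single edges (A_7). One simple-root ordering that puts it in standard form is (alpha_1, alpha_3, alpha_7, alpha_5, alpha_6, alpha_2, alpha_4). So the algebra is type A_7, i.e. sl(8).

A7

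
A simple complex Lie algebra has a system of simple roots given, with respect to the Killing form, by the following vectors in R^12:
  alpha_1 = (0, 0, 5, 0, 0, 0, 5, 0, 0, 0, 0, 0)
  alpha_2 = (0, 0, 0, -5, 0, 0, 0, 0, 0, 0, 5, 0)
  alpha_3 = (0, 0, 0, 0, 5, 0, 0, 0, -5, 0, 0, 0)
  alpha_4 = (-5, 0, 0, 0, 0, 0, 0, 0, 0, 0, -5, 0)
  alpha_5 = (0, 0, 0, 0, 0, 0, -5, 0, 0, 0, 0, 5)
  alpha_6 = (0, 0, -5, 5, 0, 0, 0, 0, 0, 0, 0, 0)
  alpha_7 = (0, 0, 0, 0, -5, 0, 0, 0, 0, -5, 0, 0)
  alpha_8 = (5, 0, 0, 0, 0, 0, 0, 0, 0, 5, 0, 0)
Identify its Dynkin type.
Compute the Cartan integers a_ij = 2(alpha_i, alpha_j)/(alpha_j, alpha_j); the resulting 8x8 Cartan matrix is
[[2, 0, 0, 0, -1, -1, 0, 0], [0, 2, 0, -1, 0, -1, 0, 0], [0, 0, 2, 0, 0, 0, -1, 0], [0, -1, 0, 2, 0, 0, 0, -1], [-1, 0, 0, 0, 2, 0, 0, 0], [-1, -1, 0, 0, 0, 2, 0, 0], [0, 0, -1, 0, 0, 0, 2, -1], [0, 0, 0, -1, 0, 0, -1, 2]].
All simple roots have the same length, so the diagram is simply laced. The associated Dynkin diagram is a chain of 8 nodes with single edges (A_8), so the type is A_8 (the algebra sl(9)).

A_8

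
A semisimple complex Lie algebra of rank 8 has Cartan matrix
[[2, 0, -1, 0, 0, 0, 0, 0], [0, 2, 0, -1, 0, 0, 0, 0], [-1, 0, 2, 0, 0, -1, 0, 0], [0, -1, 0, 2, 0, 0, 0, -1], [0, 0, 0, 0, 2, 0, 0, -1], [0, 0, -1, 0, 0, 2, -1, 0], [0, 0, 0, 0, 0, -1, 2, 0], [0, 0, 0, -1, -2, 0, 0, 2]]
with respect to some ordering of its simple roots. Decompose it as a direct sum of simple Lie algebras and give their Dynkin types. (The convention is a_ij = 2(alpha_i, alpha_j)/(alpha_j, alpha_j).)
The diagram associated to this matrix has two connected components: the simple roots {alpha_1, alpha_3, alpha_6, alpha_7} form a chain of 4 nodes with single edges (A_4), and {alpha_2, alpha_4, alpha_5, alpha_8} form a chain of 4 nodes with a double edge at one end; the terminal node there is the unique short simple root (B_4). A semisimple Lie algebra decomposes uniquely as the direct sum of simple ideals, one per connected component of its Dynkin diagram, so g ≅ A_4 ⊕ B_4 (dimension 24 + 36 = 60).

A4 + B4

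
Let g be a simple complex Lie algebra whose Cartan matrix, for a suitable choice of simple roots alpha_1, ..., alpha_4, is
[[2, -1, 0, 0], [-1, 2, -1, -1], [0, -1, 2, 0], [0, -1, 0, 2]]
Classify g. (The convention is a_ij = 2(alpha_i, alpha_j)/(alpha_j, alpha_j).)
D4

The matrix has rank 4 with 2's on the diagonal. Reading the off-diagonal entries as Dynkin edges (a single edge where a_ij = a_ji = -1; a double or triple edge where a_ij * a_ji = 2 or 3), the diagram is a chain of 2 nodes with a fork of two nodes at one end (D_4). One simple-root ordering that puts it in standard form is (alpha_3, alpha_2, alpha_1, alpha_4). So the algebra is type D_4, i.e. so(8).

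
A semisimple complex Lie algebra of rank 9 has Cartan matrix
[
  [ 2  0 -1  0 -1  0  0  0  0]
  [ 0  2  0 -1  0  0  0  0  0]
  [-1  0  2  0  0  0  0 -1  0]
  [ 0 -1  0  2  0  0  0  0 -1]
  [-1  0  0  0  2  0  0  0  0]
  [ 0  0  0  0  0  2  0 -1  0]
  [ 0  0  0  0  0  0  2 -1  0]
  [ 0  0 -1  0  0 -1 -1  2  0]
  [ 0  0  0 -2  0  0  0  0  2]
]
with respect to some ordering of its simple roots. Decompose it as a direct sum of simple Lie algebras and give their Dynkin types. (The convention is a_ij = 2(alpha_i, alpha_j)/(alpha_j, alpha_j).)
C3 + D6

The diagram associated to this matrix has two connected components: the simple roots {alpha_2, alpha_4, alpha_9} form a chain of 3 nodes with a double edge at one end; the terminal node there is the unique long simple root (C_3), and {alpha_1, alpha_3, alpha_5, alpha_6, alpha_7, alpha_8} form a chain of 4 nodes with a fork of two nodes at one end (D_6). A semisimple Lie algebra decomposes uniquely as the direct sum of simple ideals, one per connected component of its Dynkin diagram, so g ≅ C_3 ⊕ D_6 (dimension 21 + 66 = 87).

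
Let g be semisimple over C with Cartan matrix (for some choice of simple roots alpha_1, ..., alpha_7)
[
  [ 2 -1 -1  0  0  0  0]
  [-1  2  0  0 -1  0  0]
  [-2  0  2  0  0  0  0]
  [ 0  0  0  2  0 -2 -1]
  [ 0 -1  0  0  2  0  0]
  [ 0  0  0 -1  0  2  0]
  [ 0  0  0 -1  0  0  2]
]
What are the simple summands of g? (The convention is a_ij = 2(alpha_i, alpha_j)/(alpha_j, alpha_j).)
The diagram associated to this matrix has two connected components: the simple roots {alpha_4, alpha_6, alpha_7} form a chain of 3 nodes with a double edge at one end; the terminal node there is the unique short simple root (B_3), and {alpha_1, alpha_2, alpha_3, alpha_5} form a chain of 4 nodes with a double edge at one end; the terminal node there is the unique long simple root (C_4). A semisimple Lie algebra decomposes uniquely as the direct sum of simple ideals, one per connected component of its Dynkin diagram, so g ≅ B_3 ⊕ C_4 (dimension 21 + 36 = 57).

B_3 (so(7)) ⊕ C_4 (sp(8))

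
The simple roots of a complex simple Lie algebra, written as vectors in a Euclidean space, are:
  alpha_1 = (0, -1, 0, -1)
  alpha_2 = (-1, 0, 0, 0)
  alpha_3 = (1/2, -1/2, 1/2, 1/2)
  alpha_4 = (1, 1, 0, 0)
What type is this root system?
Compute the Cartan integers a_ij = 2(alpha_i, alpha_j)/(alpha_j, alpha_j); the resulting 4x4 Cartan matrix is
[[2, 0, 0, -1], [0, 2, -1, -1], [0, -1, 2, 0], [-1, -2, 0, 2]].
The roots have two lengths (squared-length ratio 2:1); the short ones are alpha_{2,3}. The associated Dynkin diagram is a chain of 4 nodes with a double edge between the middle two (F_4), so the type is F_4.

type F_4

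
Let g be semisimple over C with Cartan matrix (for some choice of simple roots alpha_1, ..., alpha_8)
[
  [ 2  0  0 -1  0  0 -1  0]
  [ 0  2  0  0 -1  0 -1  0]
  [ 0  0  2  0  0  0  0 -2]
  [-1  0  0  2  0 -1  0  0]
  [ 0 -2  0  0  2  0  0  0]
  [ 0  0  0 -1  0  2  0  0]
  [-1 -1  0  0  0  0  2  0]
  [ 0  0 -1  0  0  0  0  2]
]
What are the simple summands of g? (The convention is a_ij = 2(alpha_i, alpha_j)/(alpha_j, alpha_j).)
type B_2 ⊕ type C_6

The diagram associated to this matrix has two connected components: the simple roots {alpha_3, alpha_8} form a chain of 2 nodes with a double edge at one end; the terminal node there is the unique short simple root (B_2), and {alpha_1, alpha_2, alpha_4, alpha_5, alpha_6, alpha_7} form a chain of 6 nodes with a double edge at one end; the terminal node there is the unique long simple root (C_6). A semisimple Lie algebra decomposes uniquely as the direct sum of simple ideals, one per connected component of its Dynkin diagram, so g ≅ B_2 ⊕ C_6 (dimension 10 + 78 = 88).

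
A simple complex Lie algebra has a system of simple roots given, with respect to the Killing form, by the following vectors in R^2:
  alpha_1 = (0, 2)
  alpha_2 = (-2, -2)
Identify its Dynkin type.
Compute the Cartan integers a_ij = 2(alpha_i, alpha_j)/(alpha_j, alpha_j); the resulting 2x2 Cartan matrix is
[[2, -1], [-2, 2]].
The roots have two lengths (squared-length ratio 2:1); the short ones are alpha_{1}. The associated Dynkin diagram is a chain of 2 nodes with a double edge at one end; the terminal node there is the unique short simple root (B_2), so the type is B_2 (the algebra so(5)).

B_2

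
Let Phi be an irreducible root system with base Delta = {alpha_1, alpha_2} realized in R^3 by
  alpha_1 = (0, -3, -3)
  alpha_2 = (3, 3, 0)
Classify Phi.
Compute the Cartan integers a_ij = 2(alpha_i, alpha_j)/(alpha_j, alpha_j); the resulting 2x2 Cartan matrix is
[[2, -1], [-1, 2]].
All simple roots have the same length, so the diagram is simply laced. The associated Dynkin diagram is a chain of 2 nodes with single edges (A_2), so the type is A_2 (the algebra sl(3)).

A_2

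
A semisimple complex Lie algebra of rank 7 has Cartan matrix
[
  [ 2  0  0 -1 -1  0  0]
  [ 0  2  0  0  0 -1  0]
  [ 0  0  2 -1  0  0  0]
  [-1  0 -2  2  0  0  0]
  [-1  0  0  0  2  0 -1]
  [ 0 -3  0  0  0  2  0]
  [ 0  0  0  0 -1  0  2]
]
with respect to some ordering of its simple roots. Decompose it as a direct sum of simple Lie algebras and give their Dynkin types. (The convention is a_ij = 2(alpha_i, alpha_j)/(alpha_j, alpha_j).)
B_5 (so(11)) + G_2

The diagram associated to this matrix has two connected components: the simple roots {alpha_1, alpha_3, alpha_4, alpha_5, alpha_7} form a chain of 5 nodes with a double edge at one end; the terminal node there is the unique short simple root (B_5), and {alpha_2, alpha_6} form two nodes joined by a triple edge (G_2). A semisimple Lie algebra decomposes uniquely as the direct sum of simple ideals, one per connected component of its Dynkin diagram, so g ≅ B_5 ⊕ G_2 (dimension 55 + 14 = 69).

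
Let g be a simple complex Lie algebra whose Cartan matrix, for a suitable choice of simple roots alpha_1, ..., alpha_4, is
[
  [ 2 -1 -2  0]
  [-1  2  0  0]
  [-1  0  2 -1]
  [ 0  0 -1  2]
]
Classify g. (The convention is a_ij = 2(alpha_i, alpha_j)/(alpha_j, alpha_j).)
The matrix has rank 4 with 2's on the diagonal. Reading the off-diagonal entries as Dynkin edges (a single edge where a_ij = a_ji = -1; a double or triple edge where a_ij * a_ji = 2 or 3), the diagram is a chain of 4 nodes with a double edge between the middle two (F_4). One simple-root ordering that puts it in standard form is (alpha_2, alpha_1, alpha_3, alpha_4). So the algebra is type F_4.

F_4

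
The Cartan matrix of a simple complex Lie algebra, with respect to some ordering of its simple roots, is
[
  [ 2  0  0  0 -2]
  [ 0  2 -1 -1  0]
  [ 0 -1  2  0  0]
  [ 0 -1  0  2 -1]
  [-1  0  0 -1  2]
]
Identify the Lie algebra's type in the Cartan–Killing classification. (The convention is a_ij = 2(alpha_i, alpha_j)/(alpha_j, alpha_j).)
type C_5

The matrix has rank 5 with 2's on the diagonal. Reading the off-diagonal entries as Dynkin edges (a single edge where a_ij = a_ji = -1; a double or triple edge where a_ij * a_ji = 2 or 3), the diagram is a chain of 5 nodes with a double edge at one end; the terminal node there is the unique long simple root (C_5). One simple-root ordering that puts it in standard form is (alpha_3, alpha_2, alpha_4, alpha_5, alpha_1). So the algebra is type C_5, i.e. sp(10).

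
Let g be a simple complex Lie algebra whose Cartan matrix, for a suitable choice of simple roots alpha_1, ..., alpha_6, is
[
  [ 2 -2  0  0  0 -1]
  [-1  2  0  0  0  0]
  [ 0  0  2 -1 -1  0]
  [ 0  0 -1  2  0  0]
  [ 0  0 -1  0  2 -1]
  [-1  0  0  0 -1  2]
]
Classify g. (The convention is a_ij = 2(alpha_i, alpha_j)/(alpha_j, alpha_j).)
The matrix has rank 6 with 2's on the diagonal. Reading the off-diagonal entries as Dynkin edges (a single edge where a_ij = a_ji = -1; a double or triple edge where a_ij * a_ji = 2 or 3), the diagram is a chain of 6 nodes with a double edge at one end; the terminal node there is the unique short simple root (B_6). One simple-root ordering that puts it in standard form is (alpha_4, alpha_3, alpha_5, alpha_6, alpha_1, alpha_2). So the algebra is type B_6, i.e. so(13).

B6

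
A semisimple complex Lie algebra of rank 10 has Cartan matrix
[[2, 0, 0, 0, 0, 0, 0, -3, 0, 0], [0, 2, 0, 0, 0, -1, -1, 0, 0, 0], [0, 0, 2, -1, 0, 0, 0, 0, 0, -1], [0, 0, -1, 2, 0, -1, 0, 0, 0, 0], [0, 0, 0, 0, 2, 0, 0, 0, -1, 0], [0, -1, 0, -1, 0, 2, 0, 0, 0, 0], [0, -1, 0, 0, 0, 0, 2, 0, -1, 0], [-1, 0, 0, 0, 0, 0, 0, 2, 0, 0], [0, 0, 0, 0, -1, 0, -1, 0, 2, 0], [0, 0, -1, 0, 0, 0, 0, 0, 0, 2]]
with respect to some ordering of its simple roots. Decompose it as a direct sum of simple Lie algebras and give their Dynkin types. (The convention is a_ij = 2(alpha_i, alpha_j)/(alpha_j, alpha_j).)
A8 + G2

The diagram associated to this matrix has two connected components: the simple roots {alpha_2, alpha_3, alpha_4, alpha_5, alpha_6, alpha_7, alpha_9, alpha_10} form a chain of 8 nodes with single edges (A_8), and {alpha_1, alpha_8} form two nodes joined by a triple edge (G_2). A semisimple Lie algebra decomposes uniquely as the direct sum of simple ideals, one per connected component of its Dynkin diagram, so g ≅ A_8 ⊕ G_2 (dimension 80 + 14 = 94).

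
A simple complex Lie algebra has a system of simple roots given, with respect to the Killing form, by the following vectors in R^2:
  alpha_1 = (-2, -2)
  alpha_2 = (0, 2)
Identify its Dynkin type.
Compute the Cartan integers a_ij = 2(alpha_i, alpha_j)/(alpha_j, alpha_j); the resulting 2x2 Cartan matrix is
[[2, -2], [-1, 2]].
The roots have two lengths (squared-length ratio 2:1); the short ones are alpha_{2}. The associated Dynkin diagram is a chain of 2 nodes with a double edge at one end; the terminal node there is the unique short simple root (B_2), so the type is B_2 (the algebra so(5)).

B2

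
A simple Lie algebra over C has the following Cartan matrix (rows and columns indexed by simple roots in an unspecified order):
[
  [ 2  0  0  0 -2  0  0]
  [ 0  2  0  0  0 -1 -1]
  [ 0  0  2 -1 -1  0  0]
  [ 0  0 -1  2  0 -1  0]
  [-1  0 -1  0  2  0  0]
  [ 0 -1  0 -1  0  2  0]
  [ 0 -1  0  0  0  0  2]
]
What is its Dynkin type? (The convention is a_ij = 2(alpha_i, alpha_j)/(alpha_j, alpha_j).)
The matrix has rank 7 with 2's on the diagonal. Reading the off-diagonal entries as Dynkin edges (a single edge where a_ij = a_ji = -1; a double or triple edge where a_ij * a_ji = 2 or 3), the diagram is a chain of 7 nodes with a double edge at one end; the terminal node there is the unique long simple root (C_7). One simple-root ordering that puts it in standard form is (alpha_7, alpha_2, alpha_6, alpha_4, alpha_3, alpha_5, alpha_1). So the algebra is type C_7, i.e. sp(14).

C_7 (sp(14))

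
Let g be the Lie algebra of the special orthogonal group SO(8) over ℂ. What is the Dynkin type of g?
D4

This is so(8) with 8 even, which has dimension 8(8-1)/2 = 28 and rank 8/2 = 4. In the classification of classical Lie algebras, the orthogonal algebra so(2n) in an even number of variables has type D_n; here n = 4, so the Dynkin diagram is a chain of 2 nodes with a fork of two nodes at one end (D_4). Hence the type is D_4.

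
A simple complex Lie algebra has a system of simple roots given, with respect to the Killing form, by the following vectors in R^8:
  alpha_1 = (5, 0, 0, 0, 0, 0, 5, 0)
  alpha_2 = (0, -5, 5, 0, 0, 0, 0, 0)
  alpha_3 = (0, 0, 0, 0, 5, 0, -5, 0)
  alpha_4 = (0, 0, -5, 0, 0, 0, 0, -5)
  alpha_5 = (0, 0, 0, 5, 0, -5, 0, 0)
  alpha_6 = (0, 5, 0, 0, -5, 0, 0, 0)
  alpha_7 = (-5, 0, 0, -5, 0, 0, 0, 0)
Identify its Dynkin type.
Compute the Cartan integers a_ij = 2(alpha_i, alpha_j)/(alpha_j, alpha_j); the resulting 7x7 Cartan matrix is
[[2, 0, -1, 0, 0, 0, -1], [0, 2, 0, -1, 0, -1, 0], [-1, 0, 2, 0, 0, -1, 0], [0, -1, 0, 2, 0, 0, 0], [0, 0, 0, 0, 2, 0, -1], [0, -1, -1, 0, 0, 2, 0], [-1, 0, 0, 0, -1, 0, 2]].
All simple roots have the same length, so the diagram is simply laced. The associated Dynkin diagram is a chain of 7 nodes with single edges (A_7), so the type is A_7 (the algebra sl(8)).

A_7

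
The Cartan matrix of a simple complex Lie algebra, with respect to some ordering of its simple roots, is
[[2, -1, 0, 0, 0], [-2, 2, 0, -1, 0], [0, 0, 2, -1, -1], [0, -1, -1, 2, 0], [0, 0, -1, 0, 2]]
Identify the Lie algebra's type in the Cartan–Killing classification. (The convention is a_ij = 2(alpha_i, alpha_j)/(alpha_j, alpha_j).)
B5

The matrix has rank 5 with 2's on the diagonal. Reading the off-diagonal entries as Dynkin edges (a single edge where a_ij = a_ji = -1; a double or triple edge where a_ij * a_ji = 2 or 3), the diagram is a chain of 5 nodes with a double edge at one end; the terminal node there is the unique short simple root (B_5). One simple-root ordering that puts it in standard form is (alpha_5, alpha_3, alpha_4, alpha_2, alpha_1). So the algebra is type B_5, i.e. so(11).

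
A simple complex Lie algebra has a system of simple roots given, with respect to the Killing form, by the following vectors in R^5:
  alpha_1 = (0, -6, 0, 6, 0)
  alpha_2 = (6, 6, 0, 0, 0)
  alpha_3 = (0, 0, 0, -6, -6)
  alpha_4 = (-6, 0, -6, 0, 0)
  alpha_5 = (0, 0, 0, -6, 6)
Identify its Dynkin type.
D_5 (so(10))

Compute the Cartan integers a_ij = 2(alpha_i, alpha_j)/(alpha_j, alpha_j); the resulting 5x5 Cartan matrix is
[[2, -1, -1, 0, -1], [-1, 2, 0, -1, 0], [-1, 0, 2, 0, 0], [0, -1, 0, 2, 0], [-1, 0, 0, 0, 2]].
All simple roots have the same length, so the diagram is simply laced. The associated Dynkin diagram is a chain of 3 nodes with a fork of two nodes at one end (D_5), so the type is D_5 (the algebra so(10)).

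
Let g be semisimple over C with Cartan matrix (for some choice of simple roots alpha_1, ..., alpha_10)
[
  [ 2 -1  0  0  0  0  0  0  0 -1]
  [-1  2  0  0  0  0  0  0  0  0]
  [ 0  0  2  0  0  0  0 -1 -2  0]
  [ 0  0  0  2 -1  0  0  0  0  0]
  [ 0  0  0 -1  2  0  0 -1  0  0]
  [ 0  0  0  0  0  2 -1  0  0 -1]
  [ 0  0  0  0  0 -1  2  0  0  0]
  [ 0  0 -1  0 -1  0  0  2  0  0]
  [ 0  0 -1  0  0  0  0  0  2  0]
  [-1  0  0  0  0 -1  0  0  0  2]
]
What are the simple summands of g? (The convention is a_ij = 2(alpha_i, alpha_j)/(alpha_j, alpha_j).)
A_5 ⊕ B_5

The diagram associated to this matrix has two connected components: the simple roots {alpha_1, alpha_2, alpha_6, alpha_7, alpha_10} form a chain of 5 nodes with single edges (A_5), and {alpha_3, alpha_4, alpha_5, alpha_8, alpha_9} form a chain of 5 nodes with a double edge at one end; the terminal node there is the unique short simple root (B_5). A semisimple Lie algebra decomposes uniquely as the direct sum of simple ideals, one per connected component of its Dynkin diagram, so g ≅ A_5 ⊕ B_5 (dimension 35 + 55 = 90).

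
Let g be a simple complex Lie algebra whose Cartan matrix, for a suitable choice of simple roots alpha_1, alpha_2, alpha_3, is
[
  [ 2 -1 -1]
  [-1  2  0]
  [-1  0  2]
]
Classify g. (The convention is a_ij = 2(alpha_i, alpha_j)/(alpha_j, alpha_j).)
The matrix has rank 3 with 2's on the diagonal. Reading the off-diagonal entries as Dynkin edges (a single edge where a_ij = a_ji = -1; a double or triple edge where a_ij * a_ji = 2 or 3), the diagram is a chain of 3 nodes with single edges (A_3). One simple-root ordering that puts it in standard form is (alpha_2, alpha_1, alpha_3). So the algebra is type A_3, i.e. sl(4).

A_3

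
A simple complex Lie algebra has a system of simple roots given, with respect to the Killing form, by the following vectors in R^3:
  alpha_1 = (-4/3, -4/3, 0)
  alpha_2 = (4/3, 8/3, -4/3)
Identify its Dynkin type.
G_2

Compute the Cartan integers a_ij = 2(alpha_i, alpha_j)/(alpha_j, alpha_j); the resulting 2x2 Cartan matrix is
[[2, -1], [-3, 2]].
The roots have two lengths (squared-length ratio 3:1); the short ones are alpha_{1}. The associated Dynkin diagram is two nodes joined by a triple edge (G_2), so the type is G_2.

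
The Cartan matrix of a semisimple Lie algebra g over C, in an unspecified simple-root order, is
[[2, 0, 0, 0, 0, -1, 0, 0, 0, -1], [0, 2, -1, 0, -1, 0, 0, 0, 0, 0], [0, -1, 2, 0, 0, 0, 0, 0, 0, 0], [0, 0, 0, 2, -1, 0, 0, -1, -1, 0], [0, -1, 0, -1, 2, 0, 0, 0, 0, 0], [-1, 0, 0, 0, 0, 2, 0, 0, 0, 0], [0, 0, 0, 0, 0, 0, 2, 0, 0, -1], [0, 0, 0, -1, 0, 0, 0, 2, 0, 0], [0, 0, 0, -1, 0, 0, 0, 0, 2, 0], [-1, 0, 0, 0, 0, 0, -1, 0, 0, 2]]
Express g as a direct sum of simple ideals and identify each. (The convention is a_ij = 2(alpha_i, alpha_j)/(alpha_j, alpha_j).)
The diagram associated to this matrix has two connected components: the simple roots {alpha_1, alpha_6, alpha_7, alpha_10} form a chain of 4 nodes with single edges (A_4), and {alpha_2, alpha_3, alpha_4, alpha_5, alpha_8, alpha_9} form a chain of 4 nodes with a fork of two nodes at one end (D_6). A semisimple Lie algebra decomposes uniquely as the direct sum of simple ideals, one per connected component of its Dynkin diagram, so g ≅ A_4 ⊕ D_6 (dimension 24 + 66 = 90).

A_4 (sl(5)) ⊕ D_6 (so(12))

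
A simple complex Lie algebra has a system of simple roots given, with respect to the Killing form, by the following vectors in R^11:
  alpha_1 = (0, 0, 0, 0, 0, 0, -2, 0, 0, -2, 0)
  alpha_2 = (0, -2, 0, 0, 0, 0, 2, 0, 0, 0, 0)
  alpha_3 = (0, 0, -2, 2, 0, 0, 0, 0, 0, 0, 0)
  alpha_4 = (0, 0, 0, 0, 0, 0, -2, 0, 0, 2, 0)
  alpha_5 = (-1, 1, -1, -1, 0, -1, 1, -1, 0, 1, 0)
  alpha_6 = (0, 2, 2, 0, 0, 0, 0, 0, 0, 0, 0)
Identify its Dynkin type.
E_6

Compute the Cartan integers a_ij = 2(alpha_i, alpha_j)/(alpha_j, alpha_j); the resulting 6x6 Cartan matrix is
[[2, -1, 0, 0, -1, 0], [-1, 2, 0, -1, 0, -1], [0, 0, 2, 0, 0, -1], [0, -1, 0, 2, 0, 0], [-1, 0, 0, 0, 2, 0], [0, -1, -1, 0, 0, 2]].
All simple roots have the same length, so the diagram is simply laced. The associated Dynkin diagram is a chain of 5 nodes with one extra node attached to the third node from one end (E_6), so the type is E_6.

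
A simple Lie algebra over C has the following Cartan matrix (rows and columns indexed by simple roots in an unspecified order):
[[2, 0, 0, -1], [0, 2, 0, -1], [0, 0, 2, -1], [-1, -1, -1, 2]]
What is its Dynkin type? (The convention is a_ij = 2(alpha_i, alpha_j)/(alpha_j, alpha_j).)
type D_4

The matrix has rank 4 with 2's on the diagonal. Reading the off-diagonal entries as Dynkin edges (a single edge where a_ij = a_ji = -1; a double or triple edge where a_ij * a_ji = 2 or 3), the diagram is a chain of 2 nodes with a fork of two nodes at one end (D_4). One simple-root ordering that puts it in standard form is (alpha_1, alpha_4, alpha_3, alpha_2). So the algebra is type D_4, i.e. so(8).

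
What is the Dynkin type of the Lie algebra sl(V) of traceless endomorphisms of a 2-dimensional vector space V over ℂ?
This is sl(2), which has dimension 2^2 - 1 = 3 and rank 2 - 1 = 1 (a Cartan subalgebra is the diagonal traceless matrices). In the classification of classical Lie algebras, the special linear algebra sl(n+1) has type A_n; here n = 1, so the Dynkin diagram is a chain of 1 nodes with single edges (A_1). Hence the type is A_1.

A1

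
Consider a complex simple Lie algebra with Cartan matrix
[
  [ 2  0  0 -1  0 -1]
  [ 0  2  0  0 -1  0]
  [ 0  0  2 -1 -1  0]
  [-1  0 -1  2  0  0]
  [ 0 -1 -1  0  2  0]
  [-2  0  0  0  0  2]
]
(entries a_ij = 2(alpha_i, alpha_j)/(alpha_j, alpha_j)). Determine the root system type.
C6

The matrix has rank 6 with 2's on the diagonal. Reading the off-diagonal entries as Dynkin edges (a single edge where a_ij = a_ji = -1; a double or triple edge where a_ij * a_ji = 2 or 3), the diagram is a chain of 6 nodes with a double edge at one end; the terminal node there is the unique long simple root (C_6). One simple-root ordering that puts it in standard form is (alpha_2, alpha_5, alpha_3, alpha_4, alpha_1, alpha_6). So the algebra is type C_6, i.e. sp(12).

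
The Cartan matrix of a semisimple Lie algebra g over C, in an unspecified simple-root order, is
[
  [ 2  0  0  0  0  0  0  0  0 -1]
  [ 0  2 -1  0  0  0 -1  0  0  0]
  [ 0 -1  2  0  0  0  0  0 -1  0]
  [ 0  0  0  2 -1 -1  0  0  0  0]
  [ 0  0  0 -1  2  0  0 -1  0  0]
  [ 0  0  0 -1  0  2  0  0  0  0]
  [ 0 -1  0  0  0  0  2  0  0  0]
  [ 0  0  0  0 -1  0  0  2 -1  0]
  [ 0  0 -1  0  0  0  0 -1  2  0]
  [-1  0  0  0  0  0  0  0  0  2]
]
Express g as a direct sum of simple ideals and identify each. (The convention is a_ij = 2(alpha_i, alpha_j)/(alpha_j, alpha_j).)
A2 ⊕ A8

The diagram associated to this matrix has two connected components: the simple roots {alpha_1, alpha_10} form a chain of 2 nodes with single edges (A_2), and {alpha_2, alpha_3, alpha_4, alpha_5, alpha_6, alpha_7, alpha_8, alpha_9} form a chain of 8 nodes with single edges (A_8). A semisimple Lie algebra decomposes uniquely as the direct sum of simple ideals, one per connected component of its Dynkin diagram, so g ≅ A_2 ⊕ A_8 (dimension 8 + 80 = 88).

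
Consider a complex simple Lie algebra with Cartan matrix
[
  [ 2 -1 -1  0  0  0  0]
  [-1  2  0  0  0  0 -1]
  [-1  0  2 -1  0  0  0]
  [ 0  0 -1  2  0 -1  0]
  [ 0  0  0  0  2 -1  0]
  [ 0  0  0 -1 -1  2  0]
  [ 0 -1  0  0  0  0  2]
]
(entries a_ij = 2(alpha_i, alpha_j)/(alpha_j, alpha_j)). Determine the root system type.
type A_7

The matrix has rank 7 with 2's on the diagonal. Reading the off-diagonal entries as Dynkin edges (a single edge where a_ij = a_ji = -1; a double or triple edge where a_ij * a_ji = 2 or 3), the diagram is a chain of 7 nodes with single edges (A_7). One simple-root ordering that puts it in standard form is (alpha_7, alpha_2, alpha_1, alpha_3, alpha_4, alpha_6, alpha_5). So the algebra is type A_7, i.e. sl(8).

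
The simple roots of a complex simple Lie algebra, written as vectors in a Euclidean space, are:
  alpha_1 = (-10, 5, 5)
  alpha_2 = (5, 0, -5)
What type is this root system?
Compute the Cartan integers a_ij = 2(alpha_i, alpha_j)/(alpha_j, alpha_j); the resulting 2x2 Cartan matrix is
[[2, -3], [-1, 2]].
The roots have two lengths (squared-length ratio 3:1); the short ones are alpha_{2}. The associated Dynkin diagram is two nodes joined by a triple edge (G_2), so the type is G_2.

G_2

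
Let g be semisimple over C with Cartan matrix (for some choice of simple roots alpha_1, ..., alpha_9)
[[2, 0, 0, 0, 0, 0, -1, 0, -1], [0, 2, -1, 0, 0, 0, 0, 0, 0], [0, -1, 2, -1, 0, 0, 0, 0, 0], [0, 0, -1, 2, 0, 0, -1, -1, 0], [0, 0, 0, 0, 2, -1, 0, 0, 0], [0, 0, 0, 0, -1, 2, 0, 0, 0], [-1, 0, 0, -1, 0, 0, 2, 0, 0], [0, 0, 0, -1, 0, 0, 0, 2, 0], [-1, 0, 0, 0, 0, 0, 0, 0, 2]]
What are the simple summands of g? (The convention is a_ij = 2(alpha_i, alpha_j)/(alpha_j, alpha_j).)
type A_2 + type E_7

The diagram associated to this matrix has two connected components: the simple roots {alpha_5, alpha_6} form a chain of 2 nodes with single edges (A_2), and {alpha_1, alpha_2, alpha_3, alpha_4, alpha_7, alpha_8, alpha_9} form a chain of 6 nodes with one extra node attached to the third node from one end (E_7). A semisimple Lie algebra decomposes uniquely as the direct sum of simple ideals, one per connected component of its Dynkin diagram, so g ≅ A_2 ⊕ E_7 (dimension 8 + 133 = 141).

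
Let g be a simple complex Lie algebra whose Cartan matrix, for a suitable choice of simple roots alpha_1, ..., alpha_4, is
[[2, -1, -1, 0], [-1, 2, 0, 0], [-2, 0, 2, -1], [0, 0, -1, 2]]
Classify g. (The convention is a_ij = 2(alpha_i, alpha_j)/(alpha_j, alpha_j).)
type F_4

The matrix has rank 4 with 2's on the diagonal. Reading the off-diagonal entries as Dynkin edges (a single edge where a_ij = a_ji = -1; a double or triple edge where a_ij * a_ji = 2 or 3), the diagram is a chain of 4 nodes with a double edge between the middle two (F_4). One simple-root ordering that puts it in standard form is (alpha_4, alpha_3, alpha_1, alpha_2). So the algebra is type F_4.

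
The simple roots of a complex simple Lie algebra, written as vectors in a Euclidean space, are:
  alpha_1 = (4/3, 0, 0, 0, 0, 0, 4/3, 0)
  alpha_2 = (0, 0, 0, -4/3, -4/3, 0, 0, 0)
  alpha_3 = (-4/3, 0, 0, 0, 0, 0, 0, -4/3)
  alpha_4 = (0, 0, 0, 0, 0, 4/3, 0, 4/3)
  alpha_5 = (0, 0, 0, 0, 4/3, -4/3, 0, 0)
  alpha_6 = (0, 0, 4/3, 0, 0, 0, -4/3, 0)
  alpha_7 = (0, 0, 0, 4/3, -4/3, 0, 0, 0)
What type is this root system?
D_7

Compute the Cartan integers a_ij = 2(alpha_i, alpha_j)/(alpha_j, alpha_j); the resulting 7x7 Cartan matrix is
[[2, 0, -1, 0, 0, -1, 0], [0, 2, 0, 0, -1, 0, 0], [-1, 0, 2, -1, 0, 0, 0], [0, 0, -1, 2, -1, 0, 0], [0, -1, 0, -1, 2, 0, -1], [-1, 0, 0, 0, 0, 2, 0], [0, 0, 0, 0, -1, 0, 2]].
All simple roots have the same length, so the diagram is simply laced. The associated Dynkin diagram is a chain of 5 nodes with a fork of two nodes at one end (D_7), so the type is D_7 (the algebra so(14)).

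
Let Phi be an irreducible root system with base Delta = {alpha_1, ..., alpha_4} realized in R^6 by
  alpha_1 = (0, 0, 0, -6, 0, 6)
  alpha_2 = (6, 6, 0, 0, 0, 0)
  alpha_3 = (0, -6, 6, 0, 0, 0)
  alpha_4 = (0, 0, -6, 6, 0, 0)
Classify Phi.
Compute the Cartan integers a_ij = 2(alpha_i, alpha_j)/(alpha_j, alpha_j); the resulting 4x4 Cartan matrix is
[[2, 0, 0, -1], [0, 2, -1, 0], [0, -1, 2, -1], [-1, 0, -1, 2]].
All simple roots have the same length, so the diagram is simply laced. The associated Dynkin diagram is a chain of 4 nodes with single edges (A_4), so the type is A_4 (the algebra sl(5)).

A_4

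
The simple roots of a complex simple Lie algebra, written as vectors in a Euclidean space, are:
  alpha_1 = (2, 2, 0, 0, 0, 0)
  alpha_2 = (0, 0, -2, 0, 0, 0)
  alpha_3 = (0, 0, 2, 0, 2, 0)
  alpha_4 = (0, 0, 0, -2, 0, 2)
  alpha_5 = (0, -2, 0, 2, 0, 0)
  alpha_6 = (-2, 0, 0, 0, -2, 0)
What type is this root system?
Compute the Cartan integers a_ij = 2(alpha_i, alpha_j)/(alpha_j, alpha_j); the resulting 6x6 Cartan matrix is
[[2, 0, 0, 0, -1, -1], [0, 2, -1, 0, 0, 0], [0, -2, 2, 0, 0, -1], [0, 0, 0, 2, -1, 0], [-1, 0, 0, -1, 2, 0], [-1, 0, -1, 0, 0, 2]].
The roots have two lengths (squared-length ratio 2:1); the short ones are alpha_{2}. The associated Dynkin diagram is a chain of 6 nodes with a double edge at one end; the terminal node there is the unique short simple root (B_6), so the type is B_6 (the algebra so(13)).

B_6 (so(13))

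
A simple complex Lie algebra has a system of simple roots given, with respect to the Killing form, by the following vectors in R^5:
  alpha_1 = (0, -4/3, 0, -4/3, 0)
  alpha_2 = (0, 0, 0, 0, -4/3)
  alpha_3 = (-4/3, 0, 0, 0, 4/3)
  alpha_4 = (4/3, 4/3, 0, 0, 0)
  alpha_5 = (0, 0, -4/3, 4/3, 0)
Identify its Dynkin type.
B_5

Compute the Cartan integers a_ij = 2(alpha_i, alpha_j)/(alpha_j, alpha_j); the resulting 5x5 Cartan matrix is
[[2, 0, 0, -1, -1], [0, 2, -1, 0, 0], [0, -2, 2, -1, 0], [-1, 0, -1, 2, 0], [-1, 0, 0, 0, 2]].
The roots have two lengths (squared-length ratio 2:1); the short ones are alpha_{2}. The associated Dynkin diagram is a chain of 5 nodes with a double edge at one end; the terminal node there is the unique short simple root (B_5), so the type is B_5 (the algebra so(11)).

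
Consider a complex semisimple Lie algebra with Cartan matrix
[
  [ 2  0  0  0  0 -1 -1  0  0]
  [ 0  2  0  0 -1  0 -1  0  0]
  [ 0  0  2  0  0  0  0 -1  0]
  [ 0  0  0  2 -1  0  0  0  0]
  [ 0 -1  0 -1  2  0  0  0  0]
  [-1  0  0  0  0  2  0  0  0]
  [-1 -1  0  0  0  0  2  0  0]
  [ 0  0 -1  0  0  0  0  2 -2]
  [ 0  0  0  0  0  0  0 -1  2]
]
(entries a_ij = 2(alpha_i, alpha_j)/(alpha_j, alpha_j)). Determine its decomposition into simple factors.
The diagram associated to this matrix has two connected components: the simple roots {alpha_1, alpha_2, alpha_4, alpha_5, alpha_6, alpha_7} form a chain of 6 nodes with single edges (A_6), and {alpha_3, alpha_8, alpha_9} form a chain of 3 nodes with a double edge at one end; the terminal node there is the unique short simple root (B_3). A semisimple Lie algebra decomposes uniquely as the direct sum of simple ideals, one per connected component of its Dynkin diagram, so g ≅ A_6 ⊕ B_3 (dimension 48 + 21 = 69).

type A_6 ⊕ type B_3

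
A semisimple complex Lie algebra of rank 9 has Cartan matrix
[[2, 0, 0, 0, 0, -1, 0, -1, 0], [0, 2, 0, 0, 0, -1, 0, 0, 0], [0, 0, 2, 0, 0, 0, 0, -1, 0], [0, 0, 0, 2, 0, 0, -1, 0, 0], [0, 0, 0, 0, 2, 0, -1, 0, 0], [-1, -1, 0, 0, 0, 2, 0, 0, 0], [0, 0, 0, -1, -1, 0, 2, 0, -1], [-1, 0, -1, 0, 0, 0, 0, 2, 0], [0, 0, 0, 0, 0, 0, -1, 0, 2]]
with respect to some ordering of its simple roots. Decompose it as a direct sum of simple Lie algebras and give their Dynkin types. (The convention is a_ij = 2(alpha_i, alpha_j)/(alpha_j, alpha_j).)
The diagram associated to this matrix has two connected components: the simple roots {alpha_1, alpha_2, alpha_3, alpha_6, alpha_8} form a chain of 5 nodes with single edges (A_5), and {alpha_4, alpha_5, alpha_7, alpha_9} form a chain of 2 nodes with a fork of two nodes at one end (D_4). A semisimple Lie algebra decomposes uniquely as the direct sum of simple ideals, one per connected component of its Dynkin diagram, so g ≅ A_5 ⊕ D_4 (dimension 35 + 28 = 63).

type A_5 ⊕ type D_4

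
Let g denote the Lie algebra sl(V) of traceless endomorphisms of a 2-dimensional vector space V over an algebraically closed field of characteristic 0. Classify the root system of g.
A1

This is sl(2), which has dimension 2^2 - 1 = 3 and rank 2 - 1 = 1 (a Cartan subalgebra is the diagonal traceless matrices). In the classification of classical Lie algebras, the special linear algebra sl(n+1) has type A_n; here n = 1, so the Dynkin diagram is a chain of 1 nodes with single edges (A_1). Hence the type is A_1.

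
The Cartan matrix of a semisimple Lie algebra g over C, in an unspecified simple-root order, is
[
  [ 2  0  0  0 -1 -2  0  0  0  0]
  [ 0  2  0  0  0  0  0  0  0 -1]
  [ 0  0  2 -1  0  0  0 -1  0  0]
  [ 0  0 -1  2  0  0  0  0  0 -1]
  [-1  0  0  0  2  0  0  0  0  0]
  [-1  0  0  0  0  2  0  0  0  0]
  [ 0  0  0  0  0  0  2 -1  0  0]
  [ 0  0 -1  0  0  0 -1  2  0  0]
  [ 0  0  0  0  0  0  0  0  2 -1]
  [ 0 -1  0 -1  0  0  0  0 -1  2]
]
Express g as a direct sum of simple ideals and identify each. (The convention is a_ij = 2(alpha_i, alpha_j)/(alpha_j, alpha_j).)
The diagram associated to this matrix has two connected components: the simple roots {alpha_1, alpha_5, alpha_6} form a chain of 3 nodes with a double edge at one end; the terminal node there is the unique short simple root (B_3), and {alpha_2, alpha_3, alpha_4, alpha_7, alpha_8, alpha_9, alpha_10} form a chain of 5 nodes with a fork of two nodes at one end (D_7). A semisimple Lie algebra decomposes uniquely as the direct sum of simple ideals, one per connected component of its Dynkin diagram, so g ≅ B_3 ⊕ D_7 (dimension 21 + 91 = 112).

B3 ⊕ D7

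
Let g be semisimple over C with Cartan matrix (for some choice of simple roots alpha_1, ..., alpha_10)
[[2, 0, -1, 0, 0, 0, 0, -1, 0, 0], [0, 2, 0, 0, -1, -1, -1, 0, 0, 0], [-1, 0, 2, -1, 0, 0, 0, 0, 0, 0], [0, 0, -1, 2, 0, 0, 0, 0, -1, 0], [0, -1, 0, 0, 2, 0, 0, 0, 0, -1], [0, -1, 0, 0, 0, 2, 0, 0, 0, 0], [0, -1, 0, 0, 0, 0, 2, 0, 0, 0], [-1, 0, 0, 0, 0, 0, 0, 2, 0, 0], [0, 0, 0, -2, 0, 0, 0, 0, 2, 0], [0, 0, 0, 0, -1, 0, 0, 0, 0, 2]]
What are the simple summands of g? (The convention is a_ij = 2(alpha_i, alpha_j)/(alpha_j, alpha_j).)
C_5 + D_5

The diagram associated to this matrix has two connected components: the simple roots {alpha_1, alpha_3, alpha_4, alpha_8, alpha_9} form a chain of 5 nodes with a double edge at one end; the terminal node there is the unique long simple root (C_5), and {alpha_2, alpha_5, alpha_6, alpha_7, alpha_10} form a chain of 3 nodes with a fork of two nodes at one end (D_5). A semisimple Lie algebra decomposes uniquely as the direct sum of simple ideals, one per connected component of its Dynkin diagram, so g ≅ C_5 ⊕ D_5 (dimension 55 + 45 = 100).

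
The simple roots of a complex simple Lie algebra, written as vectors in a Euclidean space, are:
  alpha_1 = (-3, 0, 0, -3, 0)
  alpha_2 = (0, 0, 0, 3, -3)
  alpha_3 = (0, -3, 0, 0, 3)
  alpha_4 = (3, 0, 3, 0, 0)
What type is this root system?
A4

Compute the Cartan integers a_ij = 2(alpha_i, alpha_j)/(alpha_j, alpha_j); the resulting 4x4 Cartan matrix is
[[2, -1, 0, -1], [-1, 2, -1, 0], [0, -1, 2, 0], [-1, 0, 0, 2]].
All simple roots have the same length, so the diagram is simply laced. The associated Dynkin diagram is a chain of 4 nodes with single edges (A_4), so the type is A_4 (the algebra sl(5)).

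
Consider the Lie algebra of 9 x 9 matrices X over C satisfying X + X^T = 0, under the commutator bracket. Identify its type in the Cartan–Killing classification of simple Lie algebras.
This is so(9) with 9 odd, which has dimension 9(9-1)/2 = 36 and rank (9-1)/2 = 4. In the classification of classical Lie algebras, the orthogonal algebra so(2n+1) in an odd number of variables has type B_n; here n = 4, so the Dynkin diagram is a chain of 4 nodes with a double edge at one end; the terminal node there is the unique short simple root (B_4). Hence the type is B_4.

type B_4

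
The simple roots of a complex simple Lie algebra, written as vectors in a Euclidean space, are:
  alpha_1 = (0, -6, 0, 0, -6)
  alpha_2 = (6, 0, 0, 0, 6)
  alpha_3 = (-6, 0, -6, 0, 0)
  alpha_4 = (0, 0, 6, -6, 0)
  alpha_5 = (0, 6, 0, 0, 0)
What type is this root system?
B_5

Compute the Cartan integers a_ij = 2(alpha_i, alpha_j)/(alpha_j, alpha_j); the resulting 5x5 Cartan matrix is
[[2, -1, 0, 0, -2], [-1, 2, -1, 0, 0], [0, -1, 2, -1, 0], [0, 0, -1, 2, 0], [-1, 0, 0, 0, 2]].
The roots have two lengths (squared-length ratio 2:1); the short ones are alpha_{5}. The associated Dynkin diagram is a chain of 5 nodes with a double edge at one end; the terminal node there is the unique short simple root (B_5), so the type is B_5 (the algebra so(11)).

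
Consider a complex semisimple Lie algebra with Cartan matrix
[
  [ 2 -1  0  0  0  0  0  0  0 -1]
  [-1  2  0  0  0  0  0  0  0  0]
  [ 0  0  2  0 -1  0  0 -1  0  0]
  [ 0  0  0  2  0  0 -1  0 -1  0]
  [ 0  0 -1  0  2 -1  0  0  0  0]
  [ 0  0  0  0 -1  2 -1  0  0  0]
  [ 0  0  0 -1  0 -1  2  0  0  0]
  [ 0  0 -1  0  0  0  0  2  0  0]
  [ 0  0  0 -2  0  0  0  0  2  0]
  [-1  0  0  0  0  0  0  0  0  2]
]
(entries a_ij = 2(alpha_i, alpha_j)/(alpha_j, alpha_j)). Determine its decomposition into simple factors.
The diagram associated to this matrix has two connected components: the simple roots {alpha_1, alpha_2, alpha_10} form a chain of 3 nodes with single edges (A_3), and {alpha_3, alpha_4, alpha_5, alpha_6, alpha_7, alpha_8, alpha_9} form a chain of 7 nodes with a double edge at one end; the terminal node there is the unique long simple root (C_7). A semisimple Lie algebra decomposes uniquely as the direct sum of simple ideals, one per connected component of its Dynkin diagram, so g ≅ A_3 ⊕ C_7 (dimension 15 + 105 = 120).

A_3 ⊕ C_7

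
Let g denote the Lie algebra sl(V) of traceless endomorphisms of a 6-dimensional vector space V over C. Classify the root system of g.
type A_5

This is sl(6), which has dimension 6^2 - 1 = 35 and rank 6 - 1 = 5 (a Cartan subalgebra is the diagonal traceless matrices). In the classification of classical Lie algebras, the special linear algebra sl(n+1) has type A_n; here n = 5, so the Dynkin diagram is a chain of 5 nodes with single edges (A_5). Hence the type is A_5.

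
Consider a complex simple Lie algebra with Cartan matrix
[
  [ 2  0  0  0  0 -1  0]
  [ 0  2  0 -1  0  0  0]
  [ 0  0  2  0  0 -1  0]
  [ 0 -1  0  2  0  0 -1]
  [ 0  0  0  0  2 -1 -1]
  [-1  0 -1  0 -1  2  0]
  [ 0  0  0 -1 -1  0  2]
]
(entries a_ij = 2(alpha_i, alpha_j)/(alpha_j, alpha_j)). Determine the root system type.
D7

The matrix has rank 7 with 2's on the diagonal. Reading the off-diagonal entries as Dynkin edges (a single edge where a_ij = a_ji = -1; a double or triple edge where a_ij * a_ji = 2 or 3), the diagram is a chain of 5 nodes with a fork of two nodes at one end (D_7). One simple-root ordering that puts it in standard form is (alpha_2, alpha_4, alpha_7, alpha_5, alpha_6, alpha_1, alpha_3). So the algebra is type D_7, i.e. so(14).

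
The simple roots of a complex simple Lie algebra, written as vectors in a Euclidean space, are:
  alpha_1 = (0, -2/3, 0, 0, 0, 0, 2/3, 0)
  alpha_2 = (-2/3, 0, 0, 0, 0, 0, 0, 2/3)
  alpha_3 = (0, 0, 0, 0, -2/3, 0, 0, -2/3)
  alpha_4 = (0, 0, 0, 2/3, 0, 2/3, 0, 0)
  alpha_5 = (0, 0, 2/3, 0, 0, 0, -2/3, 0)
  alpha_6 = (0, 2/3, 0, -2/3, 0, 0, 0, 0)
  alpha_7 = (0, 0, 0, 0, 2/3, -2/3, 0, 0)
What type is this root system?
Compute the Cartan integers a_ij = 2(alpha_i, alpha_j)/(alpha_j, alpha_j); the resulting 7x7 Cartan matrix is
[[2, 0, 0, 0, -1, -1, 0], [0, 2, -1, 0, 0, 0, 0], [0, -1, 2, 0, 0, 0, -1], [0, 0, 0, 2, 0, -1, -1], [-1, 0, 0, 0, 2, 0, 0], [-1, 0, 0, -1, 0, 2, 0], [0, 0, -1, -1, 0, 0, 2]].
All simple roots have the same length, so the diagram is simply laced. The associated Dynkin diagram is a chain of 7 nodes with single edges (A_7), so the type is A_7 (the algebra sl(8)).

A7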